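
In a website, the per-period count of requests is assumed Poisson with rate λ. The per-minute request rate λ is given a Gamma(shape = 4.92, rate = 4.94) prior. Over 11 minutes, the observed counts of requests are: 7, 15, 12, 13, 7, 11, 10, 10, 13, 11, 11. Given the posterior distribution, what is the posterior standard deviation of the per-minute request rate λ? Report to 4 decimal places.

0.7012

With a Gamma(shape α, rate β) prior, the Poisson likelihood is conjugate: the posterior is Gamma(α + ΣXᵢ, β + n).
Sum of counts S = 120 over n = 11 minutes.
Posterior: Gamma(α+S, β+n) = Gamma(4.92+120, 4.94+11) = Gamma(124.92, 15.94).
SD = √α/β = √124.92/15.94 = 0.7012.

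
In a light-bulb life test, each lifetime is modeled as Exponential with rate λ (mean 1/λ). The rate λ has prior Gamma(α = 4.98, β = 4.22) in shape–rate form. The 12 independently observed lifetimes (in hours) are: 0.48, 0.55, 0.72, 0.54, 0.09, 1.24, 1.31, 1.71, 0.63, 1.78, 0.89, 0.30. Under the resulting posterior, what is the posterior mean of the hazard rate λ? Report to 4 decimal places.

1.1743

With a Gamma(shape α, rate β) prior on the exponential rate λ, the posterior after n observations with total T = Σxᵢ is Gamma(α+n, β+T).
Sum of observations T = 10.24 hours; n = 12.
Posterior: Gamma(4.98+12, 4.22+10.24) = Gamma(16.98, 14.46).
Posterior mean of λ = α/β = 16.98/14.46 = 1.1743.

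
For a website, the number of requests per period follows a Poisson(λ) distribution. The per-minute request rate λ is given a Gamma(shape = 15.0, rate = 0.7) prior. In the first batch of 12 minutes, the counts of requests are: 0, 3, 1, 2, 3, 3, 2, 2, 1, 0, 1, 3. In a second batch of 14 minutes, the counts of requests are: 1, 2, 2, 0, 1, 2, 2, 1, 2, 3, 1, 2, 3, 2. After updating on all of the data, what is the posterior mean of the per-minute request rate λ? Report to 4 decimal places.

With a Gamma(shape α, rate β) prior, the Poisson likelihood is conjugate: the posterior is Gamma(α + ΣXᵢ, β + n).
Batch 1: sum of counts S = 21 over n = 12 minutes.
After batch 1: Gamma(α+S, β+n) = Gamma(15.0+21, 0.7+12) = Gamma(36.0, 12.7).
Batch 2: sum of counts S = 24 over n = 14 minutes.
After batch 2: Gamma(α+S, β+n) = Gamma(36.0+24, 12.7+14) = Gamma(60.0, 26.7).
Posterior mean = α/β = 60.0/26.7 = 2.2472.

2.2472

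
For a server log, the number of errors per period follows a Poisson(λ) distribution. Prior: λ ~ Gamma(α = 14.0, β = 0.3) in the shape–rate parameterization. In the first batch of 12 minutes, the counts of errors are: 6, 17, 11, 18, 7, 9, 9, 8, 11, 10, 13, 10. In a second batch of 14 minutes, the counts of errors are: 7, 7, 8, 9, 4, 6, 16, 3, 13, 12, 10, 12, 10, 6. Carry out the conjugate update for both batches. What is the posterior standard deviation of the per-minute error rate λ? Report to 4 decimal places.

With a Gamma(shape α, rate β) prior, the Poisson likelihood is conjugate: the posterior is Gamma(α + ΣXᵢ, β + n).
Batch 1: sum of counts S = 129 over n = 12 minutes.
After batch 1: Gamma(α+S, β+n) = Gamma(14.0+129, 0.3+12) = Gamma(143.0, 12.3).
Batch 2: sum of counts S = 123 over n = 14 minutes.
After batch 2: Gamma(α+S, β+n) = Gamma(143.0+123, 12.3+14) = Gamma(266.0, 26.3).
SD = √α/β = √266.0/26.3 = 0.6201.

0.6201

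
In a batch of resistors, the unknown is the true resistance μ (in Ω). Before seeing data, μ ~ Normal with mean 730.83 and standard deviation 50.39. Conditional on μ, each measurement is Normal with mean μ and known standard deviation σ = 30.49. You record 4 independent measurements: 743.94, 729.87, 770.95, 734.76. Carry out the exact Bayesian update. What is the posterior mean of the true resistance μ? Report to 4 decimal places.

743.7018

For Normal data with known variance σ², a Normal(μ₀, σ₀²) prior on μ is conjugate. Posterior precision = 1/σ₀² + n/σ²; posterior mean is the precision-weighted average of μ₀ and x̄.
Σxᵢ = 743.94 + 729.87 + 770.95 + 734.76 = 2979.52, so n·x̄ = 2979.52.
σ₀² = 50.39² = 2539.1521, σ² = 30.49² = 929.6401; σ² + n·σ₀² = 929.6401 + 4·2539.1521 = 11086.2485.
Posterior mean = (μ₀/σ₀² + n·x̄/σ²)/(1/σ₀² + n/σ²) = (σ²·μ₀ + σ₀²·n·x̄)/(σ² + n·σ₀²) = (929.6401·730.83 + 2539.1521·2979.52)/11086.2485 = 8244863.339275/11086.2485 = 743.7018.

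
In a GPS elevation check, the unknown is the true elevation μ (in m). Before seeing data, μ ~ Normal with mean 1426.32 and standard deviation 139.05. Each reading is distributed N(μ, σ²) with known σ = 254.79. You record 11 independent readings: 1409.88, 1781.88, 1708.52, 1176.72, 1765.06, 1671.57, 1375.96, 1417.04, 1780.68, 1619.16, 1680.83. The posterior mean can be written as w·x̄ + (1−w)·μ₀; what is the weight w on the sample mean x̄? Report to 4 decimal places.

0.7661

For Normal data with known variance σ², a Normal(μ₀, σ₀²) prior on μ is conjugate. Posterior precision = 1/σ₀² + n/σ²; posterior mean is the precision-weighted average of μ₀ and x̄.
σ₀² = 139.05² = 19334.9025, σ² = 254.79² = 64917.9441. Prior precision 1/σ₀² = 1/19334.9025; data precision n/σ² = 11/64917.9441.
w = (n/σ²)/(1/σ₀² + n/σ²) = n·σ₀²/(σ² + n·σ₀²) = 11·19334.9025/(64917.9441 + 11·19334.9025) = 212683.9275/277601.8716 = 0.7661.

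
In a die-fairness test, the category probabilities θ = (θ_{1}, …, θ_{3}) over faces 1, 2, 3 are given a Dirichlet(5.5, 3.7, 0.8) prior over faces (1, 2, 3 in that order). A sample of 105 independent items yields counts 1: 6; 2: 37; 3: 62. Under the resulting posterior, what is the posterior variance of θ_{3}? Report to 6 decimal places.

0.002137

The Dirichlet prior is conjugate to the Multinomial likelihood: each posterior αⱼ = prior αⱼ + observed count nⱼ.
Posterior concentration: (11.5, 40.7, 62.8), total = 115.0.
Var[θ_j] = α_j(Σα−α_j)/((Σα)²(Σα+1)) = 62.8·52.2/(115.0²·116.0) = 0.002137.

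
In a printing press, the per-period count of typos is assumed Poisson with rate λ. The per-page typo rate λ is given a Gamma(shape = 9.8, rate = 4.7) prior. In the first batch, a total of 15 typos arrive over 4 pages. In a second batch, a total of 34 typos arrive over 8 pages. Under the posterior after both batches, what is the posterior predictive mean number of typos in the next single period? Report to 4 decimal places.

3.5210

With a Gamma(shape α, rate β) prior, the Poisson likelihood is conjugate: the posterior is Gamma(α + ΣXᵢ, β + n).
After batch 1: Gamma(α+S, β+n) = Gamma(9.8+15, 4.7+4) = Gamma(24.8, 8.7).
After batch 2: Gamma(α+S, β+n) = Gamma(24.8+34, 8.7+8) = Gamma(58.8, 16.7).
The predictive distribution for one future period is NegBinom with mean α/β = 3.5210.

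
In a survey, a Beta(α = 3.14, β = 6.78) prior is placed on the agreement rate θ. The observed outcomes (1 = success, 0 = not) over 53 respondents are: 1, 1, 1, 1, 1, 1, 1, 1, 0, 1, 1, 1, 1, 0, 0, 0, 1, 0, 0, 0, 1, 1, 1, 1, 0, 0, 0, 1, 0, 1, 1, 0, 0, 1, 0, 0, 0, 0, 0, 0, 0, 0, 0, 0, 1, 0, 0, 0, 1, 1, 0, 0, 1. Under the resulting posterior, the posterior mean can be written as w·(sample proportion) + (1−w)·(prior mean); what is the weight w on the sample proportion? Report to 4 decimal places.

0.8423

The Beta prior is conjugate to a Binomial/Bernoulli likelihood; the update adds successes to α and failures to β.
Posterior mean = (α₀+k)/(α₀+β₀+n) = [n/(α₀+β₀+n)]·(k/n) + [(α₀+β₀)/(α₀+β₀+n)]·α₀/(α₀+β₀), so only n and the prior enter the weight.
The weight on the data is w = n/(α₀+β₀+n) = 53/(3.14+6.78+53) = 53/62.92 = 0.8423.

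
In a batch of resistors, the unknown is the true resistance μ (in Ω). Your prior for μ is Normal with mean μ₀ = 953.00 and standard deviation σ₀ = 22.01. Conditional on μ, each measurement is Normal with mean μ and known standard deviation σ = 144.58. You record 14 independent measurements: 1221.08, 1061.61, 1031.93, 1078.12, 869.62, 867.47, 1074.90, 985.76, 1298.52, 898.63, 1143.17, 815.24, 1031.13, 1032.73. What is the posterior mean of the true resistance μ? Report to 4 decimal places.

971.6862

For Normal data with known variance σ², a Normal(μ₀, σ₀²) prior on μ is conjugate. Posterior precision = 1/σ₀² + n/σ²; posterior mean is the precision-weighted average of μ₀ and x̄.
Σxᵢ = 1221.08 + 1061.61 + 1031.93 + 1078.12 + 869.62 + 867.47 + 1074.90 + 985.76 + 1298.52 + 898.63 + 1143.17 + 815.24 + 1031.13 + 1032.73 = 14409.91, so n·x̄ = 14409.91.
σ₀² = 22.01² = 484.4401, σ² = 144.58² = 20903.3764; σ² + n·σ₀² = 20903.3764 + 14·484.4401 = 27685.5378.
Posterior mean = (μ₀/σ₀² + n·x̄/σ²)/(1/σ₀² + n/σ²) = (σ²·μ₀ + σ₀²·n·x̄)/(σ² + n·σ₀²) = (20903.3764·953.00 + 484.4401·14409.91)/27685.5378 = 26901655.950591/27685.5378 = 971.6862.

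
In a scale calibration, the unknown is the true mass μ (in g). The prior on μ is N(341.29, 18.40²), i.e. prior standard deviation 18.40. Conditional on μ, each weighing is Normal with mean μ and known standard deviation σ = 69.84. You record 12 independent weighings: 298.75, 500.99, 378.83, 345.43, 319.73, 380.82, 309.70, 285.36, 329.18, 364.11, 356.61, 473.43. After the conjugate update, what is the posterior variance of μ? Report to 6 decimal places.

For Normal data with known variance σ², a Normal(μ₀, σ₀²) prior on μ is conjugate. Posterior precision = 1/σ₀² + n/σ²; posterior mean is the precision-weighted average of μ₀ and x̄.
σ₀² = 18.40² = 338.56, σ² = 69.84² = 4877.6256; σ² + n·σ₀² = 4877.6256 + 12·338.56 = 8940.3456.
Posterior precision = 1/σ₀² + n/σ² = 1/338.56 + 12/4877.6256 = (σ² + n·σ₀²)/(σ₀²σ²) = 8940.3456/(338.56·4877.6256); posterior variance σₙ² = σ₀²σ²/(σ² + n·σ₀²) = 338.56·4877.6256/8940.3456 = 184.709741.

184.709741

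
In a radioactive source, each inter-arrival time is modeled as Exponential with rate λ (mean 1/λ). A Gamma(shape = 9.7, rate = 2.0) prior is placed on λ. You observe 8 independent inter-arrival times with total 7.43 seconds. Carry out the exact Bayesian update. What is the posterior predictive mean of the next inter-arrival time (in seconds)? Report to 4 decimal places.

With a Gamma(shape α, rate β) prior on the exponential rate λ, the posterior after n observations with total T = Σxᵢ is Gamma(α+n, β+T).
Posterior: Gamma(9.7+8, 2.0+7.43) = Gamma(17.7, 9.43).
The predictive distribution for the next observation is Lomax; its mean is β/(α−1) = 9.43/16.7 = 0.5647.

0.5647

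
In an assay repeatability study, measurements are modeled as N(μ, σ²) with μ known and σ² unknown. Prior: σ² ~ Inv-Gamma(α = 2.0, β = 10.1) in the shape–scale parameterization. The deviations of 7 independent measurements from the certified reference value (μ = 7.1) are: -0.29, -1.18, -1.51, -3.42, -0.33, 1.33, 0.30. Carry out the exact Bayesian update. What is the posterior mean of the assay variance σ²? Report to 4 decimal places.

With known mean μ and an Inverse-Gamma(α, β) prior on σ², the Normal likelihood is conjugate: posterior is Inv-Gamma(α + n/2, β + Σ(xᵢ−μ)²/2).
Σ(xᵢ−μ)² = (-0.29)² + (-1.18)² + (-1.51)² + (-3.42)² + (-0.33)² + (1.33)² + (0.30)² = 17.4208.
Posterior: Inv-Gamma(2.0 + 7/2, 10.1 + 17.4208/2) = Inv-Gamma(5.50, 18.81040).
E[σ²|data] = β/(α−1) = 18.81040/4.50 = 4.1801.

4.1801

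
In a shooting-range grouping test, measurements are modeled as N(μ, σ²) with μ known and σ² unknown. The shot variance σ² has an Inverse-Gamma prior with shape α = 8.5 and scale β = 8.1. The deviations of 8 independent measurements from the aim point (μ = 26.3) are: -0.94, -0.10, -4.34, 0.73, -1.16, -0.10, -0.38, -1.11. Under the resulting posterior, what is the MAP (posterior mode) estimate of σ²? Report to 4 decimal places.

1.4516

With known mean μ and an Inverse-Gamma(α, β) prior on σ², the Normal likelihood is conjugate: posterior is Inv-Gamma(α + n/2, β + Σ(xᵢ−μ)²/2).
Σ(xᵢ−μ)² = (-0.94)² + (-0.10)² + (-4.34)² + (0.73)² + (-1.16)² + (-0.10)² + (-0.38)² + (-1.11)² = 22.9942.
Posterior: Inv-Gamma(8.5 + 8/2, 8.1 + 22.9942/2) = Inv-Gamma(12.50, 19.59710).
Mode = β/(α+1) = 19.59710/13.50 = 1.4516.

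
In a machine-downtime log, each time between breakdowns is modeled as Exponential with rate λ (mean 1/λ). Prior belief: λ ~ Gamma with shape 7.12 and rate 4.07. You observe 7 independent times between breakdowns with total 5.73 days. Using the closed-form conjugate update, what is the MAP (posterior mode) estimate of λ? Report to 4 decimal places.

1.3388

With a Gamma(shape α, rate β) prior on the exponential rate λ, the posterior after n observations with total T = Σxᵢ is Gamma(α+n, β+T).
Posterior: Gamma(7.12+7, 4.07+5.73) = Gamma(14.12, 9.80).
Mode = (α−1)/β = 1.3388.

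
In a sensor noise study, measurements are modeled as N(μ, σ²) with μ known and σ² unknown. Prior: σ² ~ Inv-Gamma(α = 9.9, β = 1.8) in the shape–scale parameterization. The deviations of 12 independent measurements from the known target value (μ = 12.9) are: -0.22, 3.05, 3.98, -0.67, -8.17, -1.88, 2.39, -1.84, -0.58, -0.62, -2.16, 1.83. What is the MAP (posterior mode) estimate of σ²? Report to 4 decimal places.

3.4721

With known mean μ and an Inverse-Gamma(α, β) prior on σ², the Normal likelihood is conjugate: posterior is Inv-Gamma(α + n/2, β + Σ(xᵢ−μ)²/2).
Σ(xᵢ−μ)² = (-0.22)² + (3.05)² + (3.98)² + (-0.67)² + (-8.17)² + (-1.88)² + (2.39)² + (-1.84)² + (-0.58)² + (-0.62)² + (-2.16)² + (1.83)² = 113.7565.
Posterior: Inv-Gamma(9.9 + 12/2, 1.8 + 113.7565/2) = Inv-Gamma(15.90, 58.67825).
Mode = β/(α+1) = 58.67825/16.90 = 3.4721.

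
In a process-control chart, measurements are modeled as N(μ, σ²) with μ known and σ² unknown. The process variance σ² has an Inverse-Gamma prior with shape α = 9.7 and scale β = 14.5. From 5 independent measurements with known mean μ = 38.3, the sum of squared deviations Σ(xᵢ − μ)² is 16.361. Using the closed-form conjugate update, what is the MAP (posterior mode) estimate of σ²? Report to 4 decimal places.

1.7182

With known mean μ and an Inverse-Gamma(α, β) prior on σ², the Normal likelihood is conjugate: posterior is Inv-Gamma(α + n/2, β + Σ(xᵢ−μ)²/2).
Posterior: Inv-Gamma(9.7 + 5/2, 14.5 + 16.361/2) = Inv-Gamma(12.20, 22.6805).
Mode = β/(α+1) = 22.6805/13.20 = 1.7182.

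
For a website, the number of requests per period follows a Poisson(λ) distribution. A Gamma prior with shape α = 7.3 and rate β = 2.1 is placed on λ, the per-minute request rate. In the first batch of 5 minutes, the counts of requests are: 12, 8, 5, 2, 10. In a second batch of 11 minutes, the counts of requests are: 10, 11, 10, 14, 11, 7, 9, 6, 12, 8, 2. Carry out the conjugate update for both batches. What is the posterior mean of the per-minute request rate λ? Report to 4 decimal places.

7.9724

With a Gamma(shape α, rate β) prior, the Poisson likelihood is conjugate: the posterior is Gamma(α + ΣXᵢ, β + n).
Batch 1: sum of counts S = 37 over n = 5 minutes.
After batch 1: Gamma(α+S, β+n) = Gamma(7.3+37, 2.1+5) = Gamma(44.3, 7.1).
Batch 2: sum of counts S = 100 over n = 11 minutes.
After batch 2: Gamma(α+S, β+n) = Gamma(44.3+100, 7.1+11) = Gamma(144.3, 18.1).
Posterior mean = α/β = 144.3/18.1 = 7.9724.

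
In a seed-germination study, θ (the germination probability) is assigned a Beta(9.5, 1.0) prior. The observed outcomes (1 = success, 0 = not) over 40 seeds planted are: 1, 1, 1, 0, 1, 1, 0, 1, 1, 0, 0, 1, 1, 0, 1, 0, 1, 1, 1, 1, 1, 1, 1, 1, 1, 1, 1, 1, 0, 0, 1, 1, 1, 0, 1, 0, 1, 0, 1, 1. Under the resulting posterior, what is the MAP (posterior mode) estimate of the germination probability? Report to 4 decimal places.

0.7732

The Beta prior is conjugate to a Binomial/Bernoulli likelihood; the update adds successes to α and failures to β.
Posterior: Beta(α+k, β+n−k) = Beta(9.5+29, 1.0+11) = Beta(38.5, 12.0).
Mode of Beta(a,b) for a,b>1 is (a−1)/(a+b−2) = 37.5/48.5 = 0.7732.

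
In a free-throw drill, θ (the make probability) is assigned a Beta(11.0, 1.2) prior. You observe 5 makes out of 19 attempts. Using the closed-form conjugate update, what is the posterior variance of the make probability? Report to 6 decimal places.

The Beta prior is conjugate to a Binomial/Bernoulli likelihood; the update adds successes to α and failures to β.
Posterior: Beta(α+k, β+n−k) = Beta(11.0+5, 1.2+14) = Beta(16.0, 15.2).
Var = αβ/((α+β)²(α+β+1)) = 16.0·15.2/(31.2²·32.2) = 0.007759.

0.007759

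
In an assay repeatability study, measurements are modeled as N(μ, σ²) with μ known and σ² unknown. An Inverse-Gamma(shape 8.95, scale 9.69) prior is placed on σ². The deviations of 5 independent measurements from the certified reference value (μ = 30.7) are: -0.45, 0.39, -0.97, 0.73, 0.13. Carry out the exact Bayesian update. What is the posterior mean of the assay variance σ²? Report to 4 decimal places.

With known mean μ and an Inverse-Gamma(α, β) prior on σ², the Normal likelihood is conjugate: posterior is Inv-Gamma(α + n/2, β + Σ(xᵢ−μ)²/2).
Σ(xᵢ−μ)² = (-0.45)² + (0.39)² + (-0.97)² + (0.73)² + (0.13)² = 1.8453.
Posterior: Inv-Gamma(8.95 + 5/2, 9.69 + 1.8453/2) = Inv-Gamma(11.45, 10.61265).
E[σ²|data] = β/(α−1) = 10.61265/10.45 = 1.0156.

1.0156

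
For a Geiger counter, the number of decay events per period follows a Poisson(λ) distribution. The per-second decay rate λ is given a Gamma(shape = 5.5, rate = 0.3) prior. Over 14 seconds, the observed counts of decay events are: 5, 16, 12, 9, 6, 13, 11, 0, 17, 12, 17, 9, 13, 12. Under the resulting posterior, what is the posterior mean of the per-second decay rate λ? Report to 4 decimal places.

With a Gamma(shape α, rate β) prior, the Poisson likelihood is conjugate: the posterior is Gamma(α + ΣXᵢ, β + n).
Sum of counts S = 152 over n = 14 seconds.
Posterior: Gamma(α+S, β+n) = Gamma(5.5+152, 0.3+14) = Gamma(157.5, 14.3).
Posterior mean = α/β = 157.5/14.3 = 11.0140.

11.0140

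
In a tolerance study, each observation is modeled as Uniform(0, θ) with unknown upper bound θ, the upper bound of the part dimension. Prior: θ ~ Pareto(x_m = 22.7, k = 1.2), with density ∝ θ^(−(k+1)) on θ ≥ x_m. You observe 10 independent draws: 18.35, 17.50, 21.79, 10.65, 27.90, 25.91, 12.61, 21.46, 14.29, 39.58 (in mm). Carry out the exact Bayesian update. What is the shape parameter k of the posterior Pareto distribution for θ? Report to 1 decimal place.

11.2

A Pareto(scale x_m, shape k) prior on the upper bound θ of Uniform(0, θ) is conjugate: posterior is Pareto(max(x_m, max xᵢ), k + n).
Sample maximum = 39.58; prior scale x_m = 22.7 → posterior scale = max = 39.58.
Posterior shape = 1.2 + 10 = 11.2.
Posterior shape k = 11.2.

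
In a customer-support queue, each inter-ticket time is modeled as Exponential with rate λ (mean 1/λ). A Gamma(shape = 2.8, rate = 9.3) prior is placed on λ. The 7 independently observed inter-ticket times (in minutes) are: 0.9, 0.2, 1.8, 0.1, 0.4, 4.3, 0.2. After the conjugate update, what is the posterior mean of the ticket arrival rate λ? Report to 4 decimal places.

0.5698

With a Gamma(shape α, rate β) prior on the exponential rate λ, the posterior after n observations with total T = Σxᵢ is Gamma(α+n, β+T).
Sum of observations T = 7.9 minutes; n = 7.
Posterior: Gamma(2.8+7, 9.3+7.9) = Gamma(9.8, 17.2).
Posterior mean of λ = α/β = 9.8/17.2 = 0.5698.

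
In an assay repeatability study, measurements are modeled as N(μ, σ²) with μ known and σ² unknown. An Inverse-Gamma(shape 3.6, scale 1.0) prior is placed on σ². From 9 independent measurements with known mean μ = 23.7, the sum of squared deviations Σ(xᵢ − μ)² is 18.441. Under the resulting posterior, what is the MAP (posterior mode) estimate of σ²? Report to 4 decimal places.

With known mean μ and an Inverse-Gamma(α, β) prior on σ², the Normal likelihood is conjugate: posterior is Inv-Gamma(α + n/2, β + Σ(xᵢ−μ)²/2).
Posterior: Inv-Gamma(3.6 + 9/2, 1.0 + 18.441/2) = Inv-Gamma(8.10, 10.2205).
Mode = β/(α+1) = 10.2205/9.10 = 1.1231.

1.1231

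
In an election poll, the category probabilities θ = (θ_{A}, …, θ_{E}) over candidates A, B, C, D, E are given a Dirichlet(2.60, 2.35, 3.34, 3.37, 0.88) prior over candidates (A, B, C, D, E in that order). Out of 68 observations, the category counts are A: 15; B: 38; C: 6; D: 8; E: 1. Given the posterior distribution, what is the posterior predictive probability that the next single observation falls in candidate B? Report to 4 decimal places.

The Dirichlet prior is conjugate to the Multinomial likelihood: each posterior αⱼ = prior αⱼ + observed count nⱼ.
Posterior concentration: (17.60, 40.35, 9.34, 11.37, 1.88), total = 80.54.
P(next = B | data) = α_{B}/Σα = 0.5010.

0.5010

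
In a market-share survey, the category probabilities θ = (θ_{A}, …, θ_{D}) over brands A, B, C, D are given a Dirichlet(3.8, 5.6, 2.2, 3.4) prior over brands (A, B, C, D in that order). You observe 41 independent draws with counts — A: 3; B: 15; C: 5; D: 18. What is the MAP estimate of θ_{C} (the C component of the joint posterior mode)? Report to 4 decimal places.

The Dirichlet prior is conjugate to the Multinomial likelihood: each posterior αⱼ = prior αⱼ + observed count nⱼ.
Posterior concentration: (6.8, 20.6, 7.2, 21.4), total = 56.0.
Joint mode component: (α_{C}−1)/(Σα−K) = 6.2/52.0 = 0.1192.

0.1192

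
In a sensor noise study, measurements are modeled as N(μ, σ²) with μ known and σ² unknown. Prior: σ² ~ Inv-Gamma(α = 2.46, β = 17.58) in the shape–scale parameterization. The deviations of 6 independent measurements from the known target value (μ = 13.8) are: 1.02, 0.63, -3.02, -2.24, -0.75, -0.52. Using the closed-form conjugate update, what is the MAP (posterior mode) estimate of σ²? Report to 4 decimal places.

3.9913

With known mean μ and an Inverse-Gamma(α, β) prior on σ², the Normal likelihood is conjugate: posterior is Inv-Gamma(α + n/2, β + Σ(xᵢ−μ)²/2).
Σ(xᵢ−μ)² = (1.02)² + (0.63)² + (-3.02)² + (-2.24)² + (-0.75)² + (-0.52)² = 16.4082.
Posterior: Inv-Gamma(2.46 + 6/2, 17.58 + 16.4082/2) = Inv-Gamma(5.46, 25.78410).
Mode = β/(α+1) = 25.78410/6.46 = 3.9913.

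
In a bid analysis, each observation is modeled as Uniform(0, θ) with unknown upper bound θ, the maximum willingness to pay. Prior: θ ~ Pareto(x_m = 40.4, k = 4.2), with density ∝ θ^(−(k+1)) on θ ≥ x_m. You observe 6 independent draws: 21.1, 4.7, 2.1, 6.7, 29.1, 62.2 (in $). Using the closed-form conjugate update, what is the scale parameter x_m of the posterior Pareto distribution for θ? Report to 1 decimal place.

A Pareto(scale x_m, shape k) prior on the upper bound θ of Uniform(0, θ) is conjugate: posterior is Pareto(max(x_m, max xᵢ), k + n).
Sample maximum = 62.2; prior scale x_m = 40.4 → posterior scale = max = 62.2.
Posterior shape = 4.2 + 6 = 10.2.
Posterior scale x_m = 62.2.

62.2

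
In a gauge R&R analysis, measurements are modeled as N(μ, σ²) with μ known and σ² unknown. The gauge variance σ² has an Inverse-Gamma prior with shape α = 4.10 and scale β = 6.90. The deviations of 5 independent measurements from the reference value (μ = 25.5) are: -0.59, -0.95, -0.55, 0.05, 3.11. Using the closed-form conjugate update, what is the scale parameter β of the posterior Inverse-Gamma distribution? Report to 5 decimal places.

12.51385

With known mean μ and an Inverse-Gamma(α, β) prior on σ², the Normal likelihood is conjugate: posterior is Inv-Gamma(α + n/2, β + Σ(xᵢ−μ)²/2).
Σ(xᵢ−μ)² = (-0.59)² + (-0.95)² + (-0.55)² + (0.05)² + (3.11)² = 11.2277.
Posterior: Inv-Gamma(4.10 + 5/2, 6.90 + 11.2277/2) = Inv-Gamma(6.60, 12.51385).
Posterior β = 12.51385.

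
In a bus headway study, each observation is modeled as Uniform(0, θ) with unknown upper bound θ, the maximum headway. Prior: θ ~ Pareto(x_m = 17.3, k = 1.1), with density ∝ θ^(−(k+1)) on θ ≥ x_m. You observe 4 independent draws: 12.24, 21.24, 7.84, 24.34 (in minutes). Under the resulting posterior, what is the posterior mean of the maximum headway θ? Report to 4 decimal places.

A Pareto(scale x_m, shape k) prior on the upper bound θ of Uniform(0, θ) is conjugate: posterior is Pareto(max(x_m, max xᵢ), k + n).
Sample maximum = 24.34; prior scale x_m = 17.3 → posterior scale = max = 24.34.
Posterior shape = 1.1 + 4 = 5.1.
E[θ|data] = k·x_m/(k−1) = 5.1·24.34/4.1 = 30.2766.

30.2766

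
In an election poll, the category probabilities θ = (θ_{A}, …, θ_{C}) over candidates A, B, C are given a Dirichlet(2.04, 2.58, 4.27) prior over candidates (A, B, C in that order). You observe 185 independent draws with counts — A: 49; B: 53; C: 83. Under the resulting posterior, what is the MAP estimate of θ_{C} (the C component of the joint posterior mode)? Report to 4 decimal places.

The Dirichlet prior is conjugate to the Multinomial likelihood: each posterior αⱼ = prior αⱼ + observed count nⱼ.
Posterior concentration: (51.04, 55.58, 87.27), total = 193.89.
Joint mode component: (α_{C}−1)/(Σα−K) = 86.27/190.89 = 0.4519.

0.4519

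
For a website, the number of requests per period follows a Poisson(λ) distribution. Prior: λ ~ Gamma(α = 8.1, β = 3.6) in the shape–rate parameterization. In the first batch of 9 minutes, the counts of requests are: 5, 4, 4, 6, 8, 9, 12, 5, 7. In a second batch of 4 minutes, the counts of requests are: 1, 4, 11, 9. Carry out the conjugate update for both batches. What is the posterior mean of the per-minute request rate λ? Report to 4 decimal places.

With a Gamma(shape α, rate β) prior, the Poisson likelihood is conjugate: the posterior is Gamma(α + ΣXᵢ, β + n).
Batch 1: sum of counts S = 60 over n = 9 minutes.
After batch 1: Gamma(α+S, β+n) = Gamma(8.1+60, 3.6+9) = Gamma(68.1, 12.6).
Batch 2: sum of counts S = 25 over n = 4 minutes.
After batch 2: Gamma(α+S, β+n) = Gamma(68.1+25, 12.6+4) = Gamma(93.1, 16.6).
Posterior mean = α/β = 93.1/16.6 = 5.6084.

5.6084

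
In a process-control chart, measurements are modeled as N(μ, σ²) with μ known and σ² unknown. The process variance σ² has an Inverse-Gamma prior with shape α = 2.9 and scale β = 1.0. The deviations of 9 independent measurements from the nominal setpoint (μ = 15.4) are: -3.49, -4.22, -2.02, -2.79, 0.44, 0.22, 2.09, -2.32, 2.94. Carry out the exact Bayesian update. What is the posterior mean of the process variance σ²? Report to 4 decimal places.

4.8820

With known mean μ and an Inverse-Gamma(α, β) prior on σ², the Normal likelihood is conjugate: posterior is Inv-Gamma(α + n/2, β + Σ(xᵢ−μ)²/2).
Σ(xᵢ−μ)² = (-3.49)² + (-4.22)² + (-2.02)² + (-2.79)² + (0.44)² + (0.22)² + (2.09)² + (-2.32)² + (2.94)² = 60.4891.
Posterior: Inv-Gamma(2.9 + 9/2, 1.0 + 60.4891/2) = Inv-Gamma(7.40, 31.24455).
E[σ²|data] = β/(α−1) = 31.24455/6.40 = 4.8820.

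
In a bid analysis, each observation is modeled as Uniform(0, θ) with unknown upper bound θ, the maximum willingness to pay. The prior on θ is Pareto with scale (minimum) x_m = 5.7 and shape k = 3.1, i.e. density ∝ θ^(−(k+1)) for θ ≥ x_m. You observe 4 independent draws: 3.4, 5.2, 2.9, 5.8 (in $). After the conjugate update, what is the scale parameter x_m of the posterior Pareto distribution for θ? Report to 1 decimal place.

A Pareto(scale x_m, shape k) prior on the upper bound θ of Uniform(0, θ) is conjugate: posterior is Pareto(max(x_m, max xᵢ), k + n).
Sample maximum = 5.8; prior scale x_m = 5.7 → posterior scale = max = 5.8.
Posterior shape = 3.1 + 4 = 7.1.
Posterior scale x_m = 5.8.

5.8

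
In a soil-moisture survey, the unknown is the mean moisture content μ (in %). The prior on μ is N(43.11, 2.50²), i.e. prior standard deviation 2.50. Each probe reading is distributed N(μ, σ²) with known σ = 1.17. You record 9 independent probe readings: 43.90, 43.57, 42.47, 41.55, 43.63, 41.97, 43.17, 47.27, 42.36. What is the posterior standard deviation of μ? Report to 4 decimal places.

0.3853

For Normal data with known variance σ², a Normal(μ₀, σ₀²) prior on μ is conjugate. Posterior precision = 1/σ₀² + n/σ²; posterior mean is the precision-weighted average of μ₀ and x̄.
σ₀² = 2.50² = 6.25, σ² = 1.17² = 1.3689; σ² + n·σ₀² = 1.3689 + 9·6.25 = 57.6189.
Posterior precision = 1/σ₀² + n/σ² = 1/6.25 + 9/1.3689 = (σ² + n·σ₀²)/(σ₀²σ²) = 57.6189/(6.25·1.3689); posterior variance σₙ² = σ₀²σ²/(σ² + n·σ₀²) = 6.25·1.3689/57.6189 = 0.148486.
Posterior SD = √σₙ² = √(6.25·1.3689/57.6189) = 0.3853.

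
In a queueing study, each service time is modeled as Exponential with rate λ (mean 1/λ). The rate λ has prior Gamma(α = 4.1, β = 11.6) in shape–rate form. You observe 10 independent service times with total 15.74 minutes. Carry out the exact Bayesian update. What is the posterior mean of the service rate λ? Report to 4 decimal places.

With a Gamma(shape α, rate β) prior on the exponential rate λ, the posterior after n observations with total T = Σxᵢ is Gamma(α+n, β+T).
Posterior: Gamma(4.1+10, 11.6+15.74) = Gamma(14.1, 27.34).
Posterior mean of λ = α/β = 14.1/27.34 = 0.5157.

0.5157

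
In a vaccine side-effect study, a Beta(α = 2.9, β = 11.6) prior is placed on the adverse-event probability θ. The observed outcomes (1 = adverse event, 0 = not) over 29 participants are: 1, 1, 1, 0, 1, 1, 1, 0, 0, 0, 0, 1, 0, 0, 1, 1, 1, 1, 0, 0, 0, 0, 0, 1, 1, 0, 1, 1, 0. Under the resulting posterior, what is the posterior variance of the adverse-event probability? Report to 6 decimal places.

0.005442

The Beta prior is conjugate to a Binomial/Bernoulli likelihood; the update adds successes to α and failures to β.
Posterior: Beta(α+k, β+n−k) = Beta(2.9+15, 11.6+14) = Beta(17.9, 25.6).
Var = αβ/((α+β)²(α+β+1)) = 17.9·25.6/(43.5²·44.5) = 0.005442.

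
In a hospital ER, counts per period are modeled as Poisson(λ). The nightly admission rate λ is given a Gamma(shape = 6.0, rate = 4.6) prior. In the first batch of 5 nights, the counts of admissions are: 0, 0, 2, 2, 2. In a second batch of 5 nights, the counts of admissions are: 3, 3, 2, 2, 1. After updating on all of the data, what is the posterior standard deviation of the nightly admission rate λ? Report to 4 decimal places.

With a Gamma(shape α, rate β) prior, the Poisson likelihood is conjugate: the posterior is Gamma(α + ΣXᵢ, β + n).
Batch 1: sum of counts S = 6 over n = 5 nights.
After batch 1: Gamma(α+S, β+n) = Gamma(6.0+6, 4.6+5) = Gamma(12.0, 9.6).
Batch 2: sum of counts S = 11 over n = 5 nights.
After batch 2: Gamma(α+S, β+n) = Gamma(12.0+11, 9.6+5) = Gamma(23.0, 14.6).
SD = √α/β = √23.0/14.6 = 0.3285.

0.3285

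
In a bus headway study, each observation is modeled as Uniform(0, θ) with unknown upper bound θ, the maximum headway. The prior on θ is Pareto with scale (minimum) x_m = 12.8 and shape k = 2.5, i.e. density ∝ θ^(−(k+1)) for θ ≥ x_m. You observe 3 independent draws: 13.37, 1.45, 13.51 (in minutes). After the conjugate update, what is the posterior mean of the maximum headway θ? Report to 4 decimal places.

A Pareto(scale x_m, shape k) prior on the upper bound θ of Uniform(0, θ) is conjugate: posterior is Pareto(max(x_m, max xᵢ), k + n).
Sample maximum = 13.51; prior scale x_m = 12.8 → posterior scale = max = 13.51.
Posterior shape = 2.5 + 3 = 5.5.
E[θ|data] = k·x_m/(k−1) = 5.5·13.51/4.5 = 16.5122.

16.5122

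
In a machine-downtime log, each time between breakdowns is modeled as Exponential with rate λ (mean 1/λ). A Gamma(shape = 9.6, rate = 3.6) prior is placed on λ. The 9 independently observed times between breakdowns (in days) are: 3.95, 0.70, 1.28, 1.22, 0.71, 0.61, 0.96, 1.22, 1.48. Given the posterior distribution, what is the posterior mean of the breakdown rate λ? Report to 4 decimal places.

With a Gamma(shape α, rate β) prior on the exponential rate λ, the posterior after n observations with total T = Σxᵢ is Gamma(α+n, β+T).
Sum of observations T = 12.13 days; n = 9.
Posterior: Gamma(9.6+9, 3.6+12.13) = Gamma(18.6, 15.73).
Posterior mean of λ = α/β = 18.6/15.73 = 1.1825.

1.1825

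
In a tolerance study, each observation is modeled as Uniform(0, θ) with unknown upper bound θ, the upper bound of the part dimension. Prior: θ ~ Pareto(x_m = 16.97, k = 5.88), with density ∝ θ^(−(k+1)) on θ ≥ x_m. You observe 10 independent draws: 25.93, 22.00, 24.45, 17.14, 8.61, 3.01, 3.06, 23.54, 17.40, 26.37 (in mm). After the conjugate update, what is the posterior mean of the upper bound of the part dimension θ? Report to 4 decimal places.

28.1422

A Pareto(scale x_m, shape k) prior on the upper bound θ of Uniform(0, θ) is conjugate: posterior is Pareto(max(x_m, max xᵢ), k + n).
Sample maximum = 26.37; prior scale x_m = 16.97 → posterior scale = max = 26.37.
Posterior shape = 5.88 + 10 = 15.88.
E[θ|data] = k·x_m/(k−1) = 15.88·26.37/14.88 = 28.1422.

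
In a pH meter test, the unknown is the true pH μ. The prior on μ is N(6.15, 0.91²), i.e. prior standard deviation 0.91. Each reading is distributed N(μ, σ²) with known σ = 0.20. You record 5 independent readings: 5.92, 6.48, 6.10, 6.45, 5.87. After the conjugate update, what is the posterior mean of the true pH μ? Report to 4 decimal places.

For Normal data with known variance σ², a Normal(μ₀, σ₀²) prior on μ is conjugate. Posterior precision = 1/σ₀² + n/σ²; posterior mean is the precision-weighted average of μ₀ and x̄.
Σxᵢ = 5.92 + 6.48 + 6.10 + 6.45 + 5.87 = 30.82, so n·x̄ = 30.82.
σ₀² = 0.91² = 0.8281, σ² = 0.20² = 0.04; σ² + n·σ₀² = 0.04 + 5·0.8281 = 4.1805.
Posterior mean = (μ₀/σ₀² + n·x̄/σ²)/(1/σ₀² + n/σ²) = (σ²·μ₀ + σ₀²·n·x̄)/(σ² + n·σ₀²) = (0.04·6.15 + 0.8281·30.82)/4.1805 = 25.768042/4.1805 = 6.1639.

6.1639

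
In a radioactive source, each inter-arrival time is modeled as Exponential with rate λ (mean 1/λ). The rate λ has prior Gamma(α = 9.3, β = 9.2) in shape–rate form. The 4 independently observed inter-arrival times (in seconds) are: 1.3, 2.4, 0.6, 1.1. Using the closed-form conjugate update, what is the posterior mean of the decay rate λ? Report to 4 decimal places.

With a Gamma(shape α, rate β) prior on the exponential rate λ, the posterior after n observations with total T = Σxᵢ is Gamma(α+n, β+T).
Sum of observations T = 5.4 seconds; n = 4.
Posterior: Gamma(9.3+4, 9.2+5.4) = Gamma(13.3, 14.6).
Posterior mean of λ = α/β = 13.3/14.6 = 0.9110.

0.9110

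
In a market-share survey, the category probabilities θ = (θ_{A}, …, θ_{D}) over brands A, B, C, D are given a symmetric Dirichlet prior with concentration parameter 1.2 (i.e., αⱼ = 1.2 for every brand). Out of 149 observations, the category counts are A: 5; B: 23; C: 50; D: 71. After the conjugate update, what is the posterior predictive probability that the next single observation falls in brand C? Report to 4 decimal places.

0.3329

The Dirichlet prior is conjugate to the Multinomial likelihood: each posterior αⱼ = prior αⱼ + observed count nⱼ.
Posterior concentration: (6.2, 24.2, 51.2, 72.2), total = 153.8.
P(next = C | data) = α_{C}/Σα = 0.3329.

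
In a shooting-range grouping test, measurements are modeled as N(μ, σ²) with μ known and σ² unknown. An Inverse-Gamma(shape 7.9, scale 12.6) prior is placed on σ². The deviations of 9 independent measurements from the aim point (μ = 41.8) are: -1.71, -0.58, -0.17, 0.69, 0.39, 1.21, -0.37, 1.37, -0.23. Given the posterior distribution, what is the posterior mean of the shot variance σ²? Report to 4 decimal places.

1.4319

With known mean μ and an Inverse-Gamma(α, β) prior on σ², the Normal likelihood is conjugate: posterior is Inv-Gamma(α + n/2, β + Σ(xᵢ−μ)²/2).
Σ(xᵢ−μ)² = (-1.71)² + (-0.58)² + (-0.17)² + (0.69)² + (0.39)² + (1.21)² + (-0.37)² + (1.37)² + (-0.23)² = 7.4484.
Posterior: Inv-Gamma(7.9 + 9/2, 12.6 + 7.4484/2) = Inv-Gamma(12.40, 16.32420).
E[σ²|data] = β/(α−1) = 16.32420/11.40 = 1.4319.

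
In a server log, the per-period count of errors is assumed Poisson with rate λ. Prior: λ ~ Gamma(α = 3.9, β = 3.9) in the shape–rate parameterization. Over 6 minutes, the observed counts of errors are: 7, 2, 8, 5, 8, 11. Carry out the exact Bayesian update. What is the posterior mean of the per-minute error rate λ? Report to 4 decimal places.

With a Gamma(shape α, rate β) prior, the Poisson likelihood is conjugate: the posterior is Gamma(α + ΣXᵢ, β + n).
Sum of counts S = 41 over n = 6 minutes.
Posterior: Gamma(α+S, β+n) = Gamma(3.9+41, 3.9+6) = Gamma(44.9, 9.9).
Posterior mean = α/β = 44.9/9.9 = 4.5354.

4.5354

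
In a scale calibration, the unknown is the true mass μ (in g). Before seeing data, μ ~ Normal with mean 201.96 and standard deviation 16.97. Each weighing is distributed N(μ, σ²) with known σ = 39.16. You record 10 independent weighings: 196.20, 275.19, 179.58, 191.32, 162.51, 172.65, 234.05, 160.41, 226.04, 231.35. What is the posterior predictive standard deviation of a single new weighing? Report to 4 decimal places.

40.4175

For Normal data with known variance σ², a Normal(μ₀, σ₀²) prior on μ is conjugate. Posterior precision = 1/σ₀² + n/σ²; posterior mean is the precision-weighted average of μ₀ and x̄.
σ₀² = 16.97² = 287.9809, σ² = 39.16² = 1533.5056; σ² + n·σ₀² = 1533.5056 + 10·287.9809 = 4413.3146.
Posterior precision = 1/σ₀² + n/σ² = 1/287.9809 + 10/1533.5056 = (σ² + n·σ₀²)/(σ₀²σ²) = 4413.3146/(287.9809·1533.5056); posterior variance σₙ² = σ₀²σ²/(σ² + n·σ₀²) = 287.9809·1533.5056/4413.3146 = 100.065453.
Predictive variance for one new observation = σₙ² + σ² = 287.9809·1533.5056/4413.3146 + 1533.5056 = σ²·(σ₀² + 4413.3146)/4413.3146 = 1533.5056·4701.2955/4413.3146 = 1633.571053; SD = √(1533.5056·4701.2955/4413.3146) = 40.4175.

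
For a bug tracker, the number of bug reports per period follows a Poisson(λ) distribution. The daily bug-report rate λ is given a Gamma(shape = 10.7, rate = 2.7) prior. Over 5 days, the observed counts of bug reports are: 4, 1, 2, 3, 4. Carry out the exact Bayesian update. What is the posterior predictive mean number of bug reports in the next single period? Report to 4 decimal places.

With a Gamma(shape α, rate β) prior, the Poisson likelihood is conjugate: the posterior is Gamma(α + ΣXᵢ, β + n).
Sum of counts S = 14 over n = 5 days.
Posterior: Gamma(α+S, β+n) = Gamma(10.7+14, 2.7+5) = Gamma(24.7, 7.7).
The predictive distribution for one future period is NegBinom with mean α/β = 3.2078.

3.2078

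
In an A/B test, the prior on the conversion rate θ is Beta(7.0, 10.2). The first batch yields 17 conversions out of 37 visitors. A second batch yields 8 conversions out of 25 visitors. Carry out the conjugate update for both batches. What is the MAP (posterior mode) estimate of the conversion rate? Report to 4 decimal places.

The Beta prior is conjugate to a Binomial/Bernoulli likelihood; the update adds successes to α and failures to β.
After batch 1: Beta(7.0+17, 10.2+20) = Beta(24.0, 30.2).
After batch 2: Beta(24.0+8, 30.2+17) = Beta(32.0, 47.2).
Mode of Beta(a,b) for a,b>1 is (a−1)/(a+b−2) = 31.0/77.2 = 0.4016.

0.4016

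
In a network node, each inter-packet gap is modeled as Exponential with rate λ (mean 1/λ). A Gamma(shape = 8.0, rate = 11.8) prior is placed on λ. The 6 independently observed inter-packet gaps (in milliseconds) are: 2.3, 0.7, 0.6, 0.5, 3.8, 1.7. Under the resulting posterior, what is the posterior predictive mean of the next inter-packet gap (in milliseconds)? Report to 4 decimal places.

With a Gamma(shape α, rate β) prior on the exponential rate λ, the posterior after n observations with total T = Σxᵢ is Gamma(α+n, β+T).
Sum of observations T = 9.6 milliseconds; n = 6.
Posterior: Gamma(8.0+6, 11.8+9.6) = Gamma(14.0, 21.4).
The predictive distribution for the next observation is Lomax; its mean is β/(α−1) = 21.4/13.0 = 1.6462.

1.6462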